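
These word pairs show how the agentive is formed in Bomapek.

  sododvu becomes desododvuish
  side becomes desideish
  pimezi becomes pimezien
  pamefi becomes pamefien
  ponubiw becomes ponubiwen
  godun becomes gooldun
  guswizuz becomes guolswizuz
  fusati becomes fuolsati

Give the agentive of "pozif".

"pozif" begins with p-. The stems beginning with p- (pimezi → pimezien, pamefi → pamefien, ponubiw → ponubiwen) add -en.
The other patterns: stems beginning with s- add de- … -ish around the stem; stems beginning with f- or g- insert -ol- after the first vowel.
So pozif → pozifen.

pozifen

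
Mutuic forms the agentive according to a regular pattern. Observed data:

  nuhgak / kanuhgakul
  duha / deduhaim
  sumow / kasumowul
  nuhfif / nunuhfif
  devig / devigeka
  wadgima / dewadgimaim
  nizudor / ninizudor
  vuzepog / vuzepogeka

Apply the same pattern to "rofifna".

"rofifna" ends in -a. The stems ending in -a (wadgima → dewadgimaim, duha → deduhaim) add de- … -im around the stem.
The other patterns: stems ending in -f or -r repeat the first consonant+vowel as a prefix; stems ending in -g add -eka; stems ending in -k or -w add ka- … -ul around the stem.
So rofifna → derofifnaim.

derofifnaim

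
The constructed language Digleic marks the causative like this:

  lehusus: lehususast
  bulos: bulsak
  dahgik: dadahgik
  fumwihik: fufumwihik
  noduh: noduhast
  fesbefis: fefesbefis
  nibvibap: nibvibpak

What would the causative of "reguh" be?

reguhast

fesbefis and lehusus both end in -s yet inflect differently (fefesbefis, lehususast), so the final letter is not what conditions the rule; the last vowel is.
"reguh" has last vowel 'u'. The stems whose last vowel is 'u' (noduh → noduhast, lehusus → lehususast) add -ast.
The other patterns: stems whose last vowel is 'i' repeat the first consonant+vowel as a prefix; stems whose last vowel is 'a' or 'o' delete the last vowel and add -ak.
So reguh → reguhast.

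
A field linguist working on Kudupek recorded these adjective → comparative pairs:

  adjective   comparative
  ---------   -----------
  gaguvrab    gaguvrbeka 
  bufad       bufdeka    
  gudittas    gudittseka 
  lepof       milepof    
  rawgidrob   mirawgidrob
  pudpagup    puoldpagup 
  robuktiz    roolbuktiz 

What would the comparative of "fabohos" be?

gaguvrab and rawgidrob both end in -b yet inflect differently (gaguvrbeka, mirawgidrob), so the final letter is not what conditions the rule; the last vowel is.
"fabohos" has last vowel 'o'. The stems whose last vowel is 'o' (lepof → milepof, rawgidrob → mirawgidrob) add the prefix mi-.
The other patterns: stems whose last vowel is 'a' delete the last vowel and add -eka; stems whose last vowel is 'i' or 'u' insert -ol- after the first vowel.
So fabohos → mifabohos.

mifabohos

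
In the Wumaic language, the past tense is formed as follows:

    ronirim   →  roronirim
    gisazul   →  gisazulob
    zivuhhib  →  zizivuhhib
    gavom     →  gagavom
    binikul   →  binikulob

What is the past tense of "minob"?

miminob

gisazul and gavom both begin with g- yet inflect differently (gisazulob, gagavom), so the first letter is not what conditions the rule; the final letter is.
"minob" ends in -b. The one such stem in the data (zivuhhib → zizivuhhib) repeats the first consonant+vowel as a prefix (as do ronirim, gavom), so the same rule applies.
The other pattern: stems ending in -l add -ob.
So minob → miminob.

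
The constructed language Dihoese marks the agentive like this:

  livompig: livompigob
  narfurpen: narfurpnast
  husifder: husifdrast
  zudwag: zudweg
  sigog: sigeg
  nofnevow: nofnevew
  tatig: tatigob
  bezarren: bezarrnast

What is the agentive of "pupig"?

tatig and zudwag both end in -g yet inflect differently (tatigob, zudweg), so the final letter is not what conditions the rule; the last vowel is.
"pupig" has last vowel 'i'. The stems whose last vowel is 'i' (tatig → tatigob, livompig → livompigob) add -ob.
The other patterns: stems whose last vowel is 'e' delete the last vowel and add -ast; stems whose last vowel is 'a' or 'o' change the last vowel to 'e'.
So pupig → pupigob.

pupigob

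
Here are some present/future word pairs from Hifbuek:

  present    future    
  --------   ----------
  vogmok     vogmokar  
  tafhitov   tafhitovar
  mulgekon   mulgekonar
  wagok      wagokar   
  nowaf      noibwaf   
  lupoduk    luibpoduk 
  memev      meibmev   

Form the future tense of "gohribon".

tafhitov and memev both end in -v yet inflect differently (tafhitovar, meibmev), so the final letter is not what conditions the rule; the last vowel is.
"gohribon" has last vowel 'o'. The stems whose last vowel is 'o' (mulgekon → mulgekonar, wagok → wagokar, vogmok → vogmokar) add -ar.
The other pattern: stems whose last vowel is 'a', 'e' or 'u' insert -ib- after the first vowel.
So gohribon → gohribonar.

gohribonar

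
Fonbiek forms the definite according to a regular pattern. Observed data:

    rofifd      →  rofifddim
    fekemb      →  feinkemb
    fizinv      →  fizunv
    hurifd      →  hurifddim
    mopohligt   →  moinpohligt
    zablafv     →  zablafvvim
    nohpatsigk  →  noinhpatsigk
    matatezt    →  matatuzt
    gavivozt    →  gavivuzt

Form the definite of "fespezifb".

fespezifbbim

"fespezifb" has second-to-last letter 'f'. The stems whose second-to-last letter is 'f' (hurifd → hurifddim, rofifd → rofifddim, zablafv → zablafvvim) double the final consonant and add -im.
So fespezifb → fespezifbbim.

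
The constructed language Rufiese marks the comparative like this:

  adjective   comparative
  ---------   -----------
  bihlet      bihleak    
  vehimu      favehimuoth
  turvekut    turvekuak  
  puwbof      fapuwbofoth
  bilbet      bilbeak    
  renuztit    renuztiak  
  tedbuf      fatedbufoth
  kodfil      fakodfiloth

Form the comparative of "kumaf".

"kumaf" ends in -f. The stems ending in -f (puwbof → fapuwbofoth, tedbuf → fatedbufoth) add fa- … -oth around the stem.
The other pattern: stems ending in -t drop the final letter and add -ak.
So kumaf → fakumafoth.

fakumafoth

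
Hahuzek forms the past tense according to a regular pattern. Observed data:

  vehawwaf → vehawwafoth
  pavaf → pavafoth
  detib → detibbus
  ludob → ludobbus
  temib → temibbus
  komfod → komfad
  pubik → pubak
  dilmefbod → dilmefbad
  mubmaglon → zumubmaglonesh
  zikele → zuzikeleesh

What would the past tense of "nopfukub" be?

nopfukubbus

ludob and komfod both have last vowel 'o' yet inflect differently (ludobbus, komfad), so the last vowel is not what conditions the rule; the final letter is.
"nopfukub" ends in -b. The stems ending in -b (detib → detibbus, ludob → ludobbus, temib → temibbus) double the final consonant and add -us.
So nopfukub → nopfukubbus.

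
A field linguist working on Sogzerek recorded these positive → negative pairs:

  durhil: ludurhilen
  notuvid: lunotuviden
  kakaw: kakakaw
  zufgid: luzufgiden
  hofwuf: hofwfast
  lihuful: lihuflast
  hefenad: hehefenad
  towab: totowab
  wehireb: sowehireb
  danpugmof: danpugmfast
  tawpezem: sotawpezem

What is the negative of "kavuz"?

notuvid and hefenad both end in -d yet inflect differently (lunotuviden, hehefenad), so the final letter is not what conditions the rule; the last vowel is.
"kavuz" has last vowel 'u'. The stems whose last vowel is 'u' (lihuful → lihuflast, hofwuf → hofwfast) delete the last vowel and add -ast.
The other patterns: stems whose last vowel is 'i' add lu- … -en around the stem; stems whose last vowel is 'a' repeat the first consonant+vowel as a prefix; stems whose last vowel is 'e' add the prefix so-.
So kavuz → kavzast.

kavzast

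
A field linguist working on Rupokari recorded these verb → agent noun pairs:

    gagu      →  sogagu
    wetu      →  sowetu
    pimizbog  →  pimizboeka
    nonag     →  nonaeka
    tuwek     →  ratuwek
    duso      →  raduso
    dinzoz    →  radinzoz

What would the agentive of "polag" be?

polaeka

pimizbog and duso both have last vowel 'o' yet inflect differently (pimizboeka, raduso), so the last vowel is not what conditions the rule; the final letter is.
"polag" ends in -g. The stems ending in -g (pimizbog → pimizboeka, nonag → nonaeka) drop the final letter and add -eka.
So polag → polaeka.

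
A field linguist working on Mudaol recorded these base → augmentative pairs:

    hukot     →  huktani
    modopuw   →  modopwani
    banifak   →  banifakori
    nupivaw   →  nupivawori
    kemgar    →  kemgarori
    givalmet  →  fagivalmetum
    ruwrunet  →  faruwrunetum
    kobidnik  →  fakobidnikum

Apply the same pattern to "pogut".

pogtani

modopuw and nupivaw both end in -w yet inflect differently (modopwani, nupivawori), so the final letter is not what conditions the rule; the last vowel is.
"pogut" has last vowel 'u'. The one such stem in the data (modopuw → modopwani) deletes the last vowel and adds -ani (as does hukot), so the same rule applies.
So pogut → pogtani.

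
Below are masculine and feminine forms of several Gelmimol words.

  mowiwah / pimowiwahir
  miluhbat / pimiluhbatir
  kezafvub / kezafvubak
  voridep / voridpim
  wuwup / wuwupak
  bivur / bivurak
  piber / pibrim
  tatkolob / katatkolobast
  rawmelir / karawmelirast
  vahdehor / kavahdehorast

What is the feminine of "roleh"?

voridep and wuwup both end in -p yet inflect differently (voridpim, wuwupak), so the final letter is not what conditions the rule; the last vowel is.
"roleh" has last vowel 'e'. The stems whose last vowel is 'e' (piber → pibrim, voridep → voridpim) delete the last vowel and add -im.
So roleh → rolhim.

rolhim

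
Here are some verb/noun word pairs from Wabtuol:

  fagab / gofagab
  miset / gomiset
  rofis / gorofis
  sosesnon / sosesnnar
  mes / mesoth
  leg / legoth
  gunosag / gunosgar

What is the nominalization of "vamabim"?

vamabmar

mes and rofis both end in -s yet inflect differently (mesoth, gorofis), so the final letter is not what conditions the rule; the number of vowels is.
"vamabim" has 3 vowels. The stems with 3 vowels (sosesnon → sosesnnar, gunosag → gunosgar) delete the last vowel and add -ar.
The other patterns: stems with 1 vowel add -oth; stems with 2 vowels add the prefix go-.
So vamabim → vamabmar.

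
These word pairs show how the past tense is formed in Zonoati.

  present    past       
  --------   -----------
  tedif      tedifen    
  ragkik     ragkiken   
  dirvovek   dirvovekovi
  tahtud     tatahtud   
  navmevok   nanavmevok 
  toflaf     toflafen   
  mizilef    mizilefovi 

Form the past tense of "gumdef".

gumdefovi

mizilef and tedif both end in -f yet inflect differently (mizilefovi, tedifen), so the final letter is not what conditions the rule; the last vowel is.
"gumdef" has last vowel 'e'. The stems whose last vowel is 'e' (mizilef → mizilefovi, dirvovek → dirvovekovi) add -ovi.
The other patterns: stems whose last vowel is 'a' or 'i' add -en; stems whose last vowel is 'o' or 'u' repeat the first consonant+vowel as a prefix.
So gumdef → gumdefovi.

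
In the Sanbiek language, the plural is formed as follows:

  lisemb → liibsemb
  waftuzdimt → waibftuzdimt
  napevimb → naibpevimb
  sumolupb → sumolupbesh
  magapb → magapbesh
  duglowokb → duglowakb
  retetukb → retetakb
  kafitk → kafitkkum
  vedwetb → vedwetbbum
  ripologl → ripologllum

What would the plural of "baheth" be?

lisemb and sumolupb both end in -b yet inflect differently (liibsemb, sumolupbesh), so the final letter is not what conditions the rule; the second-to-last letter is.
"baheth" has second-to-last letter 't'. The stems whose second-to-last letter is 't' (kafitk → kafitkkum, vedwetb → vedwetbbum) double the final consonant and add -um.
The other patterns: stems whose second-to-last letter is 'm' insert -ib- after the first vowel; stems whose second-to-last letter is 'p' add -esh; stems whose second-to-last letter is 'k' change the last vowel to 'a'.
So baheth → bahethhum.

bahethhum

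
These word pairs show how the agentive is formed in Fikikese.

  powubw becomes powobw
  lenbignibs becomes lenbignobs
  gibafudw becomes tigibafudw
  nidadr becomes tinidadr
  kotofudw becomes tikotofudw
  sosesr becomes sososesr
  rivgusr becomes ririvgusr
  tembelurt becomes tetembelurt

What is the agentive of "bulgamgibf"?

powubw and gibafudw both end in -w yet inflect differently (powobw, tigibafudw), so the final letter is not what conditions the rule; the second-to-last letter is.
"bulgamgibf" has second-to-last letter 'b'. The stems whose second-to-last letter is 'b' (powubw → powobw, lenbignibs → lenbignobs) change the last vowel to 'o'.
So bulgamgibf → bulgamgobf.

bulgamgobf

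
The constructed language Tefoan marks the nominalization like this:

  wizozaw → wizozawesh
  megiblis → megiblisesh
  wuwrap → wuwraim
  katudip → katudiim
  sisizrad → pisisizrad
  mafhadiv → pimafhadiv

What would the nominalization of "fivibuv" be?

wizozaw and wuwrap both have last vowel 'a' yet inflect differently (wizozawesh, wuwraim), so the last vowel is not what conditions the rule; the final letter is.
"fivibuv" ends in -v. The one such stem in the data (mafhadiv → pimafhadiv) adds the prefix pi-, so the same rule applies.
The other patterns: stems ending in -s or -w add -esh; stems ending in -p drop the final letter and add -im.
So fivibuv → pifivibuv.

pifivibuv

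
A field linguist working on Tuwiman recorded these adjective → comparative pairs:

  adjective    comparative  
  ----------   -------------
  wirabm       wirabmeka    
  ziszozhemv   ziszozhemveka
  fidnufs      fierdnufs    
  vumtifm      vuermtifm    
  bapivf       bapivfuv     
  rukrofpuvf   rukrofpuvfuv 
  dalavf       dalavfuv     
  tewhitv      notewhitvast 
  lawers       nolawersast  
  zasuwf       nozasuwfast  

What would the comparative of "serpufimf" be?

serpufimfeka

wirabm and vumtifm both end in -m yet inflect differently (wirabmeka, vuermtifm), so the final letter is not what conditions the rule; the second-to-last letter is.
"serpufimf" has second-to-last letter 'm'. The one such stem in the data (ziszozhemv → ziszozhemveka) adds -eka, so the same rule applies.
The other patterns: stems whose second-to-last letter is 'f' insert -er- after the first vowel; stems whose second-to-last letter is 'v' add -uv; stems whose second-to-last letter is 'r', 't' or 'w' add no- … -ast around the stem.
So serpufimf → serpufimfeka.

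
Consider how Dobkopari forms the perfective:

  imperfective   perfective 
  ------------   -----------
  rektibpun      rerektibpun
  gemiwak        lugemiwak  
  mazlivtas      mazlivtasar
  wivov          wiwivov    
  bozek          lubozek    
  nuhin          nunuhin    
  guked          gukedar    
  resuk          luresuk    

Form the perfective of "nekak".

rektibpun and resuk both have last vowel 'u' yet inflect differently (rerektibpun, luresuk), so the last vowel is not what conditions the rule; the final letter is.
"nekak" ends in -k. The stems ending in -k (bozek → lubozek, resuk → luresuk, gemiwak → lugemiwak) add the prefix lu-.
The other patterns: stems ending in -n or -v repeat the first consonant+vowel as a prefix; stems ending in -d or -s add -ar.
So nekak → lunekak.

lunekak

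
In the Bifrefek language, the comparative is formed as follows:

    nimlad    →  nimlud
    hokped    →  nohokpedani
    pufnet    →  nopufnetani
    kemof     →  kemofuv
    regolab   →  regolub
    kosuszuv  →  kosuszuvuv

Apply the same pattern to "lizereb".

nolizerebani

hokped and nimlad both end in -d yet inflect differently (nohokpedani, nimlud), so the final letter is not what conditions the rule; the last vowel is.
"lizereb" has last vowel 'e'. The stems whose last vowel is 'e' (hokped → nohokpedani, pufnet → nopufnetani) add no- … -ani around the stem.
The other patterns: stems whose last vowel is 'a' change the last vowel to 'u'; stems whose last vowel is 'o' or 'u' add -uv.
So lizereb → nolizerebani.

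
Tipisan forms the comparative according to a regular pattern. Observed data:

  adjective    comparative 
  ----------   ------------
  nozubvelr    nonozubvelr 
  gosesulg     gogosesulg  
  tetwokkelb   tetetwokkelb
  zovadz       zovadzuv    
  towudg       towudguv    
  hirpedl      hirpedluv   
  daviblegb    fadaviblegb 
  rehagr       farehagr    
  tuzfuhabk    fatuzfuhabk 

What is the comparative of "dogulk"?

dodogulk

"dogulk" has second-to-last letter 'l'. The stems whose second-to-last letter is 'l' (nozubvelr → nonozubvelr, gosesulg → gogosesulg, tetwokkelb → tetetwokkelb) repeat the first consonant+vowel as a prefix.
So dogulk → dodogulk.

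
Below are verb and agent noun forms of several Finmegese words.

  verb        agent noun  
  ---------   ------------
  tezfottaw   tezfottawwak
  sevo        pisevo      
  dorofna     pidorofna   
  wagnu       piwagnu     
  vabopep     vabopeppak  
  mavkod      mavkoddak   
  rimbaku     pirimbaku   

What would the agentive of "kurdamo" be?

pikurdamo

"kurdamo" ends in a vowel. The stems ending in a vowel (sevo → pisevo, wagnu → piwagnu, dorofna → pidorofna) add the prefix pi-.
So kurdamo → pikurdamo.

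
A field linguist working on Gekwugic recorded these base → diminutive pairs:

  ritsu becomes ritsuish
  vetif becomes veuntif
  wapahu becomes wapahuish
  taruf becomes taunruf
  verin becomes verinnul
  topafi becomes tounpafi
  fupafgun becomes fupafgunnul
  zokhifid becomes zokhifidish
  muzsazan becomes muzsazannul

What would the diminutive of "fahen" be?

fahennul

"fahen" ends in -n. The stems ending in -n (muzsazan → muzsazannul, fupafgun → fupafgunnul, verin → verinnul) double the final consonant and add -ul.
The other patterns: stems ending in -d or -u add -ish; stems ending in -f or -i insert -un- after the first vowel.
So fahen → fahennul.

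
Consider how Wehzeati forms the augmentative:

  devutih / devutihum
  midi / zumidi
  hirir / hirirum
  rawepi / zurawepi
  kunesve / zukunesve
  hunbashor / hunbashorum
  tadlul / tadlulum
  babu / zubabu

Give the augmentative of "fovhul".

fovhulum

devutih and rawepi both have last vowel 'i' yet inflect differently (devutihum, zurawepi), so the last vowel is not what conditions the rule; whether the stem ends in a vowel or a consonant is.
"fovhul" ends in a consonant. The stems ending in a consonant (hunbashor → hunbashorum, devutih → devutihum, tadlul → tadlulum) add -um.
So fovhul → fovhulum.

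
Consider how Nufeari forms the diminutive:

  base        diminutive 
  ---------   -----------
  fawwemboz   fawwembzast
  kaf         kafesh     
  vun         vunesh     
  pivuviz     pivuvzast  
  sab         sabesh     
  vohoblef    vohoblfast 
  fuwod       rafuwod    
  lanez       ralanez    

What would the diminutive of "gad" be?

"gad" has 1 vowel. The stems with 1 vowel (kaf → kafesh, sab → sabesh, vun → vunesh) add -esh.
So gad → gadesh.

gadesh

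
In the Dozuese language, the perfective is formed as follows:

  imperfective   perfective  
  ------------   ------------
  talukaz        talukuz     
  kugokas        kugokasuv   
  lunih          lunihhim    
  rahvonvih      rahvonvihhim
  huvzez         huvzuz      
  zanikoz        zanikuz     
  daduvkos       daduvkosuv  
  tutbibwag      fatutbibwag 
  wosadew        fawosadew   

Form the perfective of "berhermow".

"berhermow" ends in -w. The one such stem in the data (wosadew → fawosadew) adds the prefix fa-, so the same rule applies.
So berhermow → faberhermow.

faberhermow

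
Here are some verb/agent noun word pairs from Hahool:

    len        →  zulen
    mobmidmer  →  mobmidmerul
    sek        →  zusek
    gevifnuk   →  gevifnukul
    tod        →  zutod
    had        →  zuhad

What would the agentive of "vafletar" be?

vafletarul

gevifnuk and sek both end in -k yet inflect differently (gevifnukul, zusek), so the final letter is not what conditions the rule; the number of vowels is.
"vafletar" has 3 vowels. The stems with 3 vowels (mobmidmer → mobmidmerul, gevifnuk → gevifnukul) add -ul.
So vafletar → vafletarul.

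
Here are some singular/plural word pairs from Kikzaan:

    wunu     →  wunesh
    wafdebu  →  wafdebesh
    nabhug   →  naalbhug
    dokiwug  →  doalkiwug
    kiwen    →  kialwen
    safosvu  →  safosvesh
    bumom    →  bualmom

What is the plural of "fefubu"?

fefubesh

wafdebu and dokiwug both have last vowel 'u' yet inflect differently (wafdebesh, doalkiwug), so the last vowel is not what conditions the rule; the final letter is.
"fefubu" ends in -u. The stems ending in -u (wafdebu → wafdebesh, safosvu → safosvesh, wunu → wunesh) drop the final letter and add -esh.
So fefubu → fefubesh.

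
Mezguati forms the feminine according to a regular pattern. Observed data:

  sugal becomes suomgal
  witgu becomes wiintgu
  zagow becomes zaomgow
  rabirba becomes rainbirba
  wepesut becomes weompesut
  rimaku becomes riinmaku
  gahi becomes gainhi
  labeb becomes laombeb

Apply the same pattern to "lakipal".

laomkipal

rabirba and sugal both have last vowel 'a' yet inflect differently (rainbirba, suomgal), so the last vowel is not what conditions the rule; whether the stem ends in a vowel or a consonant is.
"lakipal" ends in a consonant. The stems ending in a consonant (labeb → laombeb, sugal → suomgal, zagow → zaomgow) insert -om- after the first vowel.
So lakipal → laomkipal.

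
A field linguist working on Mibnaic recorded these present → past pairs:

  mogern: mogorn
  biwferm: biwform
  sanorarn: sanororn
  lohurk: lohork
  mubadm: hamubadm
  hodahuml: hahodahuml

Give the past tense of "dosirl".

biwferm and mubadm both end in -m yet inflect differently (biwform, hamubadm), so the final letter is not what conditions the rule; the second-to-last letter is.
"dosirl" has second-to-last letter 'r'. The stems whose second-to-last letter is 'r' (mogern → mogorn, biwferm → biwform, sanorarn → sanororn) change the last vowel to 'o'.
So dosirl → dosorl.

dosorl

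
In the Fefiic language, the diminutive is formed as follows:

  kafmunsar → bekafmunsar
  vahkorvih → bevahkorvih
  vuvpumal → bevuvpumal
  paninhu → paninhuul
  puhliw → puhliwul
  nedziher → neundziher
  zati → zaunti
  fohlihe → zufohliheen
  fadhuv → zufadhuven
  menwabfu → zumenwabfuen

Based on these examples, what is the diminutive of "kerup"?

"kerup" begins with k-. The one such stem in the data (kafmunsar → bekafmunsar) adds the prefix be-, so the same rule applies.
The other patterns: stems beginning with p- add -ul; stems beginning with n- or z- insert -un- after the first vowel; stems beginning with f- or m- add zu- … -en around the stem.
So kerup → bekerup.

bekerup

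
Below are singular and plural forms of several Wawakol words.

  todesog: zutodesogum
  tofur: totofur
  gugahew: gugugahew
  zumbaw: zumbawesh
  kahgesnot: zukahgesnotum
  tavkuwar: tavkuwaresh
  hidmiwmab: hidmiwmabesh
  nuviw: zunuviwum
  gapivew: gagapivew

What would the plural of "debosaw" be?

debosawesh

nuviw and zumbaw both end in -w yet inflect differently (zunuviwum, zumbawesh), so the final letter is not what conditions the rule; the last vowel is.
"debosaw" has last vowel 'a'. The stems whose last vowel is 'a' (zumbaw → zumbawesh, tavkuwar → tavkuwaresh, hidmiwmab → hidmiwmabesh) add -esh.
So debosaw → debosawesh.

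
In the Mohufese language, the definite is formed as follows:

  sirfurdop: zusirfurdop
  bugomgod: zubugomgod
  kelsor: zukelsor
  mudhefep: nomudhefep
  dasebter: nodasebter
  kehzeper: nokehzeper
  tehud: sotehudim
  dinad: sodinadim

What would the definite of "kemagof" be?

zukemagof

sirfurdop and mudhefep both end in -p yet inflect differently (zusirfurdop, nomudhefep), so the final letter is not what conditions the rule; the last vowel is.
"kemagof" has last vowel 'o'. The stems whose last vowel is 'o' (sirfurdop → zusirfurdop, bugomgod → zubugomgod, kelsor → zukelsor) add the prefix zu-.
The other patterns: stems whose last vowel is 'e' add the prefix no-; stems whose last vowel is 'a' or 'u' add so- … -im around the stem.
So kemagof → zukemagof.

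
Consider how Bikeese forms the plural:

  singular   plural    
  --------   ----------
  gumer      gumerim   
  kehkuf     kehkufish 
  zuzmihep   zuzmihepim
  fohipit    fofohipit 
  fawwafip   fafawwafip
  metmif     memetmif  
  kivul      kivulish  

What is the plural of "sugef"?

sugefim

metmif and kehkuf both end in -f yet inflect differently (memetmif, kehkufish), so the final letter is not what conditions the rule; the last vowel is.
"sugef" has last vowel 'e'. The stems whose last vowel is 'e' (gumer → gumerim, zuzmihep → zuzmihepim) add -im.
The other patterns: stems whose last vowel is 'i' repeat the first consonant+vowel as a prefix; stems whose last vowel is 'u' add -ish.
So sugef → sugefim.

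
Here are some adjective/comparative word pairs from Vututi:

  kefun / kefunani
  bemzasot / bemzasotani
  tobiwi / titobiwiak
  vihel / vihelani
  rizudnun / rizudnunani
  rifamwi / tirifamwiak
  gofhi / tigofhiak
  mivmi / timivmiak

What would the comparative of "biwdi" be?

rifamwi and rizudnun both begin with r- yet inflect differently (tirifamwiak, rizudnunani), so the first letter is not what conditions the rule; the final letter is.
"biwdi" ends in -i. The stems ending in -i (gofhi → tigofhiak, mivmi → timivmiak, rifamwi → tirifamwiak) add ti- … -ak around the stem.
The other pattern: stems ending in -l, -n or -t add -ani.
So biwdi → tibiwdiak.

tibiwdiak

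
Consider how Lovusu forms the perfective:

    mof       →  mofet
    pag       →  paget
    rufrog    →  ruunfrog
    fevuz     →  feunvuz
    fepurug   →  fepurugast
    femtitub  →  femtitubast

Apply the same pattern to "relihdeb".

pag and rufrog both end in -g yet inflect differently (paget, ruunfrog), so the final letter is not what conditions the rule; the number of vowels is.
"relihdeb" has 3 vowels. The stems with 3 vowels (fepurug → fepurugast, femtitub → femtitubast) add -ast.
So relihdeb → relihdebast.

relihdebast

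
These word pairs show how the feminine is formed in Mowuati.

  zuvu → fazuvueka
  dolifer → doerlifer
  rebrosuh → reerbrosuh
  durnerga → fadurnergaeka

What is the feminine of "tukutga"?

fatukutgaeka

"tukutga" ends in a vowel. The stems ending in a vowel (zuvu → fazuvueka, durnerga → fadurnergaeka) add fa- … -eka around the stem.
The other pattern: stems ending in a consonant insert -er- after the first vowel.
So tukutga → fatukutgaeka.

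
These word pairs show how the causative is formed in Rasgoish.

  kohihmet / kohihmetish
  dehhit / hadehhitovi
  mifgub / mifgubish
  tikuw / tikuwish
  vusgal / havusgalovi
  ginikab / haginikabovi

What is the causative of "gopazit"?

ginikab and mifgub both end in -b yet inflect differently (haginikabovi, mifgubish), so the final letter is not what conditions the rule; the last vowel is.
"gopazit" has last vowel 'i'. The one such stem in the data (dehhit → hadehhitovi) adds ha- … -ovi around the stem, so the same rule applies.
The other pattern: stems whose last vowel is 'e' or 'u' add -ish.
So gopazit → hagopazitovi.

hagopazitovi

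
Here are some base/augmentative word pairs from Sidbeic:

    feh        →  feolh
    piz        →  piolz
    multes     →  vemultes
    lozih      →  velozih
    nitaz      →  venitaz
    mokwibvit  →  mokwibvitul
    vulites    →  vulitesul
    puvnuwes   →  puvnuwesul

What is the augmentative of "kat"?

feh and lozih both end in -h yet inflect differently (feolh, velozih), so the final letter is not what conditions the rule; the number of vowels is.
"kat" has 1 vowel. The stems with 1 vowel (feh → feolh, piz → piolz) insert -ol- after the first vowel.
So kat → kaolt.

kaolt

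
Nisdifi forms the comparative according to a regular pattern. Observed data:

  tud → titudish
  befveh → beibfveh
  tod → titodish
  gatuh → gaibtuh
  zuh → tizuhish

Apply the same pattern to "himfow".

hiibmfow

"himfow" has 2 vowels. The stems with 2 vowels (gatuh → gaibtuh, befveh → beibfveh) insert -ib- after the first vowel.
So himfow → hiibmfow.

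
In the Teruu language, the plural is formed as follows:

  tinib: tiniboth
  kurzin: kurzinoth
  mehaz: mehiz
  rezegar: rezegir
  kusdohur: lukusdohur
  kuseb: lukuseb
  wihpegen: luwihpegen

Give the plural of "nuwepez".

lunuwepez

rezegar and kusdohur both end in -r yet inflect differently (rezegir, lukusdohur), so the final letter is not what conditions the rule; the last vowel is.
"nuwepez" has last vowel 'e'. The stems whose last vowel is 'e' (kuseb → lukuseb, wihpegen → luwihpegen) add the prefix lu-.
The other patterns: stems whose last vowel is 'i' add -oth; stems whose last vowel is 'a' change the last vowel to 'i'.
So nuwepez → lunuwepez.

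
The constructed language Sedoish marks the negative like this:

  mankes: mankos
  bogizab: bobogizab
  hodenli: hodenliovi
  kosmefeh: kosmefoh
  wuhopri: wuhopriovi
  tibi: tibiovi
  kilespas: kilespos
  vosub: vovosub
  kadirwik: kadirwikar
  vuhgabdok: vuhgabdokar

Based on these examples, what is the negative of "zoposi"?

"zoposi" ends in -i. The stems ending in -i (wuhopri → wuhopriovi, tibi → tibiovi, hodenli → hodenliovi) add -ovi.
The other patterns: stems ending in -k add -ar; stems ending in -b repeat the first consonant+vowel as a prefix; stems ending in -h or -s change the last vowel to 'o'.
So zoposi → zoposiovi.

zoposiovi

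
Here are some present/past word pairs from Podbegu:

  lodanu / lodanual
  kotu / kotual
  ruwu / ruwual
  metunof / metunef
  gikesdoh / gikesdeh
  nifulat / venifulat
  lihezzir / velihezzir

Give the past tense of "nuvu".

lodanu and lihezzir both begin with l- yet inflect differently (lodanual, velihezzir), so the first letter is not what conditions the rule; the final letter is.
"nuvu" ends in -u. The stems ending in -u (lodanu → lodanual, kotu → kotual, ruwu → ruwual) add -al.
So nuvu → nuvual.

nuvual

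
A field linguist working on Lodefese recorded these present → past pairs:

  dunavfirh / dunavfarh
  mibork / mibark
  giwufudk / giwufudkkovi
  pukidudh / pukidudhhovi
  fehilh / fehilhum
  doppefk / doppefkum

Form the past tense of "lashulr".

mibork and giwufudk both end in -k yet inflect differently (mibark, giwufudkkovi), so the final letter is not what conditions the rule; the second-to-last letter is.
"lashulr" has second-to-last letter 'l'. The one such stem in the data (fehilh → fehilhum) adds -um, so the same rule applies.
The other patterns: stems whose second-to-last letter is 'r' change the last vowel to 'a'; stems whose second-to-last letter is 'd' double the final consonant and add -ovi.
So lashulr → lashulrum.

lashulrum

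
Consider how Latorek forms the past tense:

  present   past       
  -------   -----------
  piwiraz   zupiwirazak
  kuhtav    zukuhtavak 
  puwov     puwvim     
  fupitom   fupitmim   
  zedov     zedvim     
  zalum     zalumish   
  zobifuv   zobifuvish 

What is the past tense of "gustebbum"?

gustebbumish

kuhtav and puwov both end in -v yet inflect differently (zukuhtavak, puwvim), so the final letter is not what conditions the rule; the last vowel is.
"gustebbum" has last vowel 'u'. The stems whose last vowel is 'u' (zalum → zalumish, zobifuv → zobifuvish) add -ish.
So gustebbum → gustebbumish.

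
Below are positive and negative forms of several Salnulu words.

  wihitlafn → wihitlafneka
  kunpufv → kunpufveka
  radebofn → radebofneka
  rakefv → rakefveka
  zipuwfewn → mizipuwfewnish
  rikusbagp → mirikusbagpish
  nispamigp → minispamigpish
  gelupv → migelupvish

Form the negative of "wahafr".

wihitlafn and zipuwfewn both end in -n yet inflect differently (wihitlafneka, mizipuwfewnish), so the final letter is not what conditions the rule; the second-to-last letter is.
"wahafr" has second-to-last letter 'f'. The stems whose second-to-last letter is 'f' (wihitlafn → wihitlafneka, kunpufv → kunpufveka, radebofn → radebofneka) add -eka.
So wahafr → wahafreka.

wahafreka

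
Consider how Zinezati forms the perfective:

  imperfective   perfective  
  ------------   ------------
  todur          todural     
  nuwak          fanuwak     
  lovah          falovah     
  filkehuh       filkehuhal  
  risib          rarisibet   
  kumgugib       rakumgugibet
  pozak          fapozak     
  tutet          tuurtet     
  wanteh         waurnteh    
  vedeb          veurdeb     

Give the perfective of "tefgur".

filkehuh and lovah both end in -h yet inflect differently (filkehuhal, falovah), so the final letter is not what conditions the rule; the last vowel is.
"tefgur" has last vowel 'u'. The stems whose last vowel is 'u' (todur → todural, filkehuh → filkehuhal) add -al.
So tefgur → tefgural.

tefgural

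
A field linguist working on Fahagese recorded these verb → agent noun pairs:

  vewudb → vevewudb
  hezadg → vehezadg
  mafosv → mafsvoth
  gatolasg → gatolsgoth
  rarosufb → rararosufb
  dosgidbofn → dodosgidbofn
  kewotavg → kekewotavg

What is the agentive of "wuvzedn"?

vewuvzedn

"wuvzedn" has second-to-last letter 'd'. The stems whose second-to-last letter is 'd' (vewudb → vevewudb, hezadg → vehezadg) add the prefix ve-.
So wuvzedn → vewuvzedn.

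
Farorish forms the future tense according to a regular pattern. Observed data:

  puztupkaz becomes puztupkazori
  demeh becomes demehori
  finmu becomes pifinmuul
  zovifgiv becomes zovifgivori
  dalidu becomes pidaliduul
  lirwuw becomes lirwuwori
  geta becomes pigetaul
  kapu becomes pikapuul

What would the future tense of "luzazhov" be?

"luzazhov" ends in a consonant. The stems ending in a consonant (puztupkaz → puztupkazori, lirwuw → lirwuwori, zovifgiv → zovifgivori) add -ori.
The other pattern: stems ending in a vowel add pi- … -ul around the stem.
So luzazhov → luzazhovori.

luzazhovori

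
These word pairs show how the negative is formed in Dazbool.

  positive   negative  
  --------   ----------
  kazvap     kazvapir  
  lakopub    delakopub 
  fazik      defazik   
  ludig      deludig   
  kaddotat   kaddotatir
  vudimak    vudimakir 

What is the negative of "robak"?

robakir

vudimak and fazik both end in -k yet inflect differently (vudimakir, defazik), so the final letter is not what conditions the rule; the last vowel is.
"robak" has last vowel 'a'. The stems whose last vowel is 'a' (vudimak → vudimakir, kazvap → kazvapir, kaddotat → kaddotatir) add -ir.
So robak → robakir.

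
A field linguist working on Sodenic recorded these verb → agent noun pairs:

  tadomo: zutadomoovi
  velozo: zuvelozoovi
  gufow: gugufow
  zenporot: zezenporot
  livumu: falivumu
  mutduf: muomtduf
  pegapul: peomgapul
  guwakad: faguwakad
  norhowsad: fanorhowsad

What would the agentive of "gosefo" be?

gufow and tadomo both have last vowel 'o' yet inflect differently (gugufow, zutadomoovi), so the last vowel is not what conditions the rule; the final letter is.
"gosefo" ends in -o. The stems ending in -o (tadomo → zutadomoovi, velozo → zuvelozoovi) add zu- … -ovi around the stem.
So gosefo → zugosefoovi.

zugosefoovi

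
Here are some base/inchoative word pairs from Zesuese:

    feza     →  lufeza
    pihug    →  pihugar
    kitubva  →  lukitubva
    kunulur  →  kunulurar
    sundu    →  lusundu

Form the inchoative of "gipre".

"gipre" ends in a vowel. The stems ending in a vowel (sundu → lusundu, kitubva → lukitubva, feza → lufeza) add the prefix lu-.
So gipre → lugipre.

lugipre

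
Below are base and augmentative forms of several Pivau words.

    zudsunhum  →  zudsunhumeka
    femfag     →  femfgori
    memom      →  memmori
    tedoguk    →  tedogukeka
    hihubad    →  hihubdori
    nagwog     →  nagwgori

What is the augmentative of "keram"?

kermori

zudsunhum and memom both end in -m yet inflect differently (zudsunhumeka, memmori), so the final letter is not what conditions the rule; the last vowel is.
"keram" has last vowel 'a'. The stems whose last vowel is 'a' (hihubad → hihubdori, femfag → femfgori) delete the last vowel and add -ori.
The other pattern: stems whose last vowel is 'u' add -eka.
So keram → kermori.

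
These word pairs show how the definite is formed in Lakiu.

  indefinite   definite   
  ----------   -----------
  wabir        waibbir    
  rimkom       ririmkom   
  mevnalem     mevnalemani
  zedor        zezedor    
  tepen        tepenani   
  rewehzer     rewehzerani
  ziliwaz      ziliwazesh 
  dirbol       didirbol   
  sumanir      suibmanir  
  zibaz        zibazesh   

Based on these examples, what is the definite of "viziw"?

"viziw" has last vowel 'i'. The stems whose last vowel is 'i' (sumanir → suibmanir, wabir → waibbir) insert -ib- after the first vowel.
So viziw → viibziw.

viibziw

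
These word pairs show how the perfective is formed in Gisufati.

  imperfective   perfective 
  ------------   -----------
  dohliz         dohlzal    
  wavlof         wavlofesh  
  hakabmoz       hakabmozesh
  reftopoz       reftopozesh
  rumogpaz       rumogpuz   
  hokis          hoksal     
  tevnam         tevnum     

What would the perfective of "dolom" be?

dolomesh

rumogpaz and reftopoz both end in -z yet inflect differently (rumogpuz, reftopozesh), so the final letter is not what conditions the rule; the last vowel is.
"dolom" has last vowel 'o'. The stems whose last vowel is 'o' (reftopoz → reftopozesh, wavlof → wavlofesh, hakabmoz → hakabmozesh) add -esh.
The other patterns: stems whose last vowel is 'a' change the last vowel to 'u'; stems whose last vowel is 'i' delete the last vowel and add -al.
So dolom → dolomesh.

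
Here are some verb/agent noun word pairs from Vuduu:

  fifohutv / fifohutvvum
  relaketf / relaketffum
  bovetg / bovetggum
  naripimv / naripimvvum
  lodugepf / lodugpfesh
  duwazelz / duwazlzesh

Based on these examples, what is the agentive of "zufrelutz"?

relaketf and lodugepf both end in -f yet inflect differently (relaketffum, lodugpfesh), so the final letter is not what conditions the rule; the second-to-last letter is.
"zufrelutz" has second-to-last letter 't'. The stems whose second-to-last letter is 't' (fifohutv → fifohutvvum, relaketf → relaketffum, bovetg → bovetggum) double the final consonant and add -um.
The other pattern: stems whose second-to-last letter is 'l' or 'p' delete the last vowel and add -esh.
So zufrelutz → zufrelutzzum.

zufrelutzzum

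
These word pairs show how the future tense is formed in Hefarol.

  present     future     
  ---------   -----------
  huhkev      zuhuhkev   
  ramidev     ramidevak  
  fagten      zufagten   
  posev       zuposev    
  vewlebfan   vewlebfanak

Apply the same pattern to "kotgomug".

huhkev and ramidev both end in -v yet inflect differently (zuhuhkev, ramidevak), so the final letter is not what conditions the rule; the number of vowels is.
"kotgomug" has 3 vowels. The stems with 3 vowels (ramidev → ramidevak, vewlebfan → vewlebfanak) add -ak.
The other pattern: stems with 2 vowels add the prefix zu-.
So kotgomug → kotgomugak.

kotgomugak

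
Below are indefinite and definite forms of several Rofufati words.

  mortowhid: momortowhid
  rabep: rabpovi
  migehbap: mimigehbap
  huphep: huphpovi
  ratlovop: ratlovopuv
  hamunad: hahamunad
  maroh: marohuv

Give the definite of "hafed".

"hafed" has last vowel 'e'. The stems whose last vowel is 'e' (rabep → rabpovi, huphep → huphpovi) delete the last vowel and add -ovi.
The other patterns: stems whose last vowel is 'o' add -uv; stems whose last vowel is 'a' or 'i' repeat the first consonant+vowel as a prefix.
So hafed → hafdovi.

hafdovi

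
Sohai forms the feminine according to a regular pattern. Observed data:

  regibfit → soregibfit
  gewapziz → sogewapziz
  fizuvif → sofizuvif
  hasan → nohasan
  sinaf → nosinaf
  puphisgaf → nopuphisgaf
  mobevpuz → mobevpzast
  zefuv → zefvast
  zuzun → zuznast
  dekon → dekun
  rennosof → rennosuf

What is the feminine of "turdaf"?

"turdaf" has last vowel 'a'. The stems whose last vowel is 'a' (hasan → nohasan, sinaf → nosinaf, puphisgaf → nopuphisgaf) add the prefix no-.
So turdaf → noturdaf.

noturdaf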